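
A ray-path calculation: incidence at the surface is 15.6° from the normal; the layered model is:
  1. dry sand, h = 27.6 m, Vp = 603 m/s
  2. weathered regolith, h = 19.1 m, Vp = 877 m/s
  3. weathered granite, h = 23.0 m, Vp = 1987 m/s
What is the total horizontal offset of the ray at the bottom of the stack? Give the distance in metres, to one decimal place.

Ray parameter p = sin 15.6° / 603 m/s = 4.4597e-04 s/m.
Layer 1: θ = 15.60°; offset = 27.6·tan 15.60° = 7.706 m.
Layer 2: sin θ = p·877 = 0.3911 → θ = 23.02°; offset = 19.1·tan 23.02° = 8.117 m.
Layer 3: sin θ = p·1987 = 0.8861 → θ = 62.39°; offset = 23.0·tan 62.39° = 43.981 m.
Total horizontal offset = 59.804 m.

59.8 m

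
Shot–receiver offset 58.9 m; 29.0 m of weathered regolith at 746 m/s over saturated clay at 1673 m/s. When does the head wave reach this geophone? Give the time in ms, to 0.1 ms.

t = x/V₂ + 2h·√(V₂²−V₁²)/(V₁V₂).
√(V₂²−V₁²) = √(1673²−746²) = 1497.5 m/s; delay term = 2·29.0·1497.5/(746·1673) = 0.06959 s.
t = 58.9/1673 + 0.06959 = 0.10480 s.

104.8 ms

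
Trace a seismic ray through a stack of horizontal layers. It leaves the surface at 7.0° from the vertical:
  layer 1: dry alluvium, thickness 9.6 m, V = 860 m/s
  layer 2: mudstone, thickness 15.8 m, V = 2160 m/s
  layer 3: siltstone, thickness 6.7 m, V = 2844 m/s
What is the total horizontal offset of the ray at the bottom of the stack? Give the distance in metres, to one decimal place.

Ray parameter p = sin 7.0° / 860 m/s = 1.4171e-04 s/m.
Layer 1: θ = 7.00°; offset = 9.6·tan 7.00° = 1.179 m.
Layer 2: sin θ = p·2160 = 0.3061 → θ = 17.82°; offset = 15.8·tan 17.82° = 5.080 m.
Layer 3: sin θ = p·2844 = 0.4030 → θ = 23.77°; offset = 6.7·tan 23.77° = 2.950 m.
Total horizontal offset = 9.209 m.

9.2 m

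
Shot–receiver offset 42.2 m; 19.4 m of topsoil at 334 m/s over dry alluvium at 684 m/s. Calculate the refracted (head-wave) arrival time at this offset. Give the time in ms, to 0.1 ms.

t = x/V₂ + 2h·√(V₂²−V₁²)/(V₁V₂).
√(V₂²−V₁²) = √(684²−334²) = 596.9 m/s; delay term = 2·19.4·596.9/(334·684) = 0.10138 s.
t = 42.2/684 + 0.10138 = 0.16307 s.

163.1 ms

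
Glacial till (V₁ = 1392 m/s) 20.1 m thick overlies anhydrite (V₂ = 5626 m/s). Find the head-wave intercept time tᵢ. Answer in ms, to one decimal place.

θ_c = arcsin(V₁/V₂) = arcsin(1392/5626) = 14.33°; cos θ_c = 0.9689.
tᵢ = 2h·cos θ_c / V₁ = 2·20.1·0.9689 / 1392 = 0.02798 s.

28.0 ms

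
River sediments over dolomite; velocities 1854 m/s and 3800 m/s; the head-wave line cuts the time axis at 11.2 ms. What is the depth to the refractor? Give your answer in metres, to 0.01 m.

h = tᵢ·V₁·V₂ / (2·√(V₂²−V₁²)).
√(V₂²−V₁²) = √(3800² − 1854²) = 3317.0 m/s.
h = 0.0112 s × 1854 × 3800 / (2 × 3317.0) = 11.89 m.

11.89 m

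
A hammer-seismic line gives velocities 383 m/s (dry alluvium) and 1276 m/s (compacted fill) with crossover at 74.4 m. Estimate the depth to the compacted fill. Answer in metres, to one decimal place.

27.3 m

h = (x_cross/2)·√((V₂−V₁)/(V₂+V₁)).
(V₂−V₁)/(V₂+V₁) = (1276−383)/(1276+383) = 0.5383; √ = 0.7337.
h = (74.4/2)·0.7337 = 27.29 m.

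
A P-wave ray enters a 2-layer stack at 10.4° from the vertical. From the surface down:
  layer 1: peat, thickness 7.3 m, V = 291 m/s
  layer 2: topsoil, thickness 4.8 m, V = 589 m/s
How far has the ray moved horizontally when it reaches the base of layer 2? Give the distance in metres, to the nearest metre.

3 m

p = sin θ₁/V₁ = sin 10.4°/291 = 6.2034e-04 s/m is conserved through the stack.
Layer 1: θ = 10.40°; offset = 7.3·tan 10.40° = 1.340 m.
Layer 2: sin θ = p·589 = 0.3654 → θ = 21.43°; offset = 4.8·tan 21.43° = 1.884 m.
Summing the layer offsets gives 3.224 m.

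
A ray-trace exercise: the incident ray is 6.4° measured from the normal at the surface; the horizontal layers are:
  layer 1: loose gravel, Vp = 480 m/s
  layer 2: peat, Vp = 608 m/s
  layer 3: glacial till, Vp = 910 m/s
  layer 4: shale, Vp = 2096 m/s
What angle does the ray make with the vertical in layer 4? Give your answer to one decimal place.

29.1°

Ray parameter p = sin 6.4° / 480 = 2.3223e-04 s/m.
sin θ_4 = p·V_4 = 2.3223e-04 × 2096 = 0.4867.
θ_4 = arcsin 0.4867 = 29.13°.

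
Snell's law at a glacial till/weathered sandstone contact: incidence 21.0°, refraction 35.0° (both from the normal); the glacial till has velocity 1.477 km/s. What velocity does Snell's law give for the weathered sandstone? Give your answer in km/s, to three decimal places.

2.364 km/s

sin 21.0° = 0.3584; sin 35.0° = 0.5736.
V₂ = V₁·(sin θ₂/sin θ₁) = 1.477·(0.5736/0.3584) = 2.364 km/s.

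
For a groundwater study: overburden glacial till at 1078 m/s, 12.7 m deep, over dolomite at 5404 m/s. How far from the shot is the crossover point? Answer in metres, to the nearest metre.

31 m

θ_c = arcsin(1078/5404) = 11.51°, so cos θ_c = 0.9799 and tᵢ = 2h cos θ_c/V₁ = 0.0231 s.
At crossover x/V₁ = x/V₂ + tᵢ ⇒ x = tᵢ/(1/V₁ − 1/V₂) = 0.02309/(9.2764e-04 − 1.8505e-04) = 31.09 m.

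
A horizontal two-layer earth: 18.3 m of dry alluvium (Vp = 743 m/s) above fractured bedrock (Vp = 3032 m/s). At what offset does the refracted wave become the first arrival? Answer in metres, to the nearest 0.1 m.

47.0 m

θ_c = arcsin(743/3032) = 14.18°, so cos θ_c = 0.9695 and tᵢ = 2h cos θ_c/V₁ = 0.0478 s.
At crossover x/V₁ = x/V₂ + tᵢ ⇒ x = tᵢ/(1/V₁ − 1/V₂) = 0.04776/(1.3459e-03 − 3.2982e-04) = 47.00 m.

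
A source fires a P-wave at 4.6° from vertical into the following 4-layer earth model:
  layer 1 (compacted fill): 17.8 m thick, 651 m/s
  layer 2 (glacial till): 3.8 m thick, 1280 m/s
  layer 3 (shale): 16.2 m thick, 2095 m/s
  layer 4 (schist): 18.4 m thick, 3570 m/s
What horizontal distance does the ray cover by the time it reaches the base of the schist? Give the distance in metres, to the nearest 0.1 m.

15.4 m

Apply Snell's law at each interface; in layer i the horizontal offset is hᵢ·tan θᵢ.
Layer 1: θ = 4.60°; offset = 17.8·tan 4.60° = 1.432 m.
Layer 2: sin θ = 1280·sin 4.6°/651 = 0.1577, θ = 9.07°; offset = 3.8·tan 9.07° = 0.607 m.
Layer 3: sin θ = 2095·sin 4.6°/651 = 0.2581, θ = 14.96°; offset = 16.2·tan 14.96° = 4.328 m.
Layer 4: sin θ = 3570·sin 4.6°/651 = 0.4398, θ = 26.09°; offset = 18.4·tan 26.09° = 9.011 m.
Summing the layer offsets gives 15.377 m.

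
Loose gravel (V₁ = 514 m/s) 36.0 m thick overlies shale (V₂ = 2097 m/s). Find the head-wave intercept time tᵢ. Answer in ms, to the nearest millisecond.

tᵢ = 2h·√(V₂²−V₁²)/(V₁V₂).
√(V₂²−V₁²) = √(2097²−514²) = 2033.0 m/s.
tᵢ = 2·36.0·2033.0/(514·2097) = 0.13580 s.

136 ms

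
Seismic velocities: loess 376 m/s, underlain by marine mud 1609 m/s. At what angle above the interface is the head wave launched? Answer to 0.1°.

76.5°

Critical incidence: sin θ_c = V₁/V₂ = 376/1609 = 0.2337.
θ_c = arcsin 0.2337 = 13.51°.
Measured from the interface: 90° − 13.51° = 76.49°.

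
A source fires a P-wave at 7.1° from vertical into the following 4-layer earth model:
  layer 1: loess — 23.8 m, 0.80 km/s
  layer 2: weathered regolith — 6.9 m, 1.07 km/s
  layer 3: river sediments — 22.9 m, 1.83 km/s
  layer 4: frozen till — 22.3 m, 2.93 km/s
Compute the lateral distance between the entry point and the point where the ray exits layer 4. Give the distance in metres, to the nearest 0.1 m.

Ray parameter p = sin 7.1° / 0.80 km/s = 1.5450e-01 s/km.
Layer 1: θ = 7.10°; offset = 23.8·tan 7.10° = 2.964 m.
Layer 2: sin θ = p·1.07 = 0.1653 → θ = 9.52°; offset = 6.9·tan 9.52° = 1.157 m.
Layer 3: sin θ = p·1.83 = 0.2827 → θ = 16.42°; offset = 22.9·tan 16.42° = 6.750 m.
Layer 4: sin θ = p·2.93 = 0.4527 → θ = 26.92°; offset = 22.3·tan 26.92° = 11.321 m.
Total horizontal offset = 22.193 m.

22.2 m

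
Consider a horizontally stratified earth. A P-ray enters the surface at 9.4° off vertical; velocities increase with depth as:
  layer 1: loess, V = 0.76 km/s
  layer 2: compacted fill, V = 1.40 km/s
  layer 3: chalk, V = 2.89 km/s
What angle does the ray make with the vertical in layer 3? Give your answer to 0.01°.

Snell's law across each interface conserves sin θ / V, so sin θ_3 = V_3·sin θ₁/V₁.
sin θ_3 = 2.89 × sin 9.4° / 0.76 = 0.6211.
θ_3 = arcsin 0.6211 = 38.39°.

38.39°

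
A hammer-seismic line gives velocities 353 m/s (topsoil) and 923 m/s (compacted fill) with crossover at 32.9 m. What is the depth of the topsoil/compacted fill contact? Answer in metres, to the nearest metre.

11 m

h = (x_cross/2)·√((V₂−V₁)/(V₂+V₁)).
(V₂−V₁)/(V₂+V₁) = (923−353)/(923+353) = 0.4467; √ = 0.6684.
h = (32.9/2)·0.6684 = 10.99 m.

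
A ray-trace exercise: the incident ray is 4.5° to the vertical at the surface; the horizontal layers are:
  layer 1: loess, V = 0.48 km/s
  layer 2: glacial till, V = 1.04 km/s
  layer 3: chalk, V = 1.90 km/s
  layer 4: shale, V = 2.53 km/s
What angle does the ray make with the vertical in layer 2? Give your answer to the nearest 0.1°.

9.8°

Snell's law across each interface conserves sin θ / V, so sin θ_2 = V_2·sin θ₁/V₁.
sin θ_2 = 1.04 × sin 4.5° / 0.48 = 0.1700.
θ_2 = 9.79° from the vertical.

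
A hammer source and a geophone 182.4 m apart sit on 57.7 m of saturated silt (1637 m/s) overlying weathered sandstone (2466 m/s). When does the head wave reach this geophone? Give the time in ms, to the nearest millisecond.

t = x/V₂ + 2h·√(V₂²−V₁²)/(V₁V₂).
√(V₂²−V₁²) = √(2466²−1637²) = 1844.3 m/s; delay term = 2·57.7·1844.3/(1637·2466) = 0.05272 s.
t = 182.4/2466 + 0.05272 = 0.12669 s.

127 ms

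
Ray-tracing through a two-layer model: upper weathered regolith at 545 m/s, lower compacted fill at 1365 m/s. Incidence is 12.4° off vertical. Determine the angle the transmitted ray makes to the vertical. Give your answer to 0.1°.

32.5°

Snell's law: sin θ₂ = (V₂/V₁)·sin θ₁ = (1365/545)·sin 12.4° = 0.5378.
θ₂ = arcsin 0.5378 = 32.54° from the normal.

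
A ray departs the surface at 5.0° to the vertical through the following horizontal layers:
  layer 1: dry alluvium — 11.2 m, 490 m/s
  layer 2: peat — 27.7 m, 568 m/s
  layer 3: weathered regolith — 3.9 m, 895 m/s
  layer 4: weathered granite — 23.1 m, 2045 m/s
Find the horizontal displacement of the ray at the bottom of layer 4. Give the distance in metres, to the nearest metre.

Ray parameter p = sin 5.0° / 490 m/s = 1.7787e-04 s/m.
Layer 1: θ = 5.00°; offset = 11.2·tan 5.00° = 0.980 m.
Layer 2: sin θ = p·568 = 0.1010 → θ = 5.80°; offset = 27.7·tan 5.80° = 2.813 m.
Layer 3: sin θ = p·895 = 0.1592 → θ = 9.16°; offset = 3.9·tan 9.16° = 0.629 m.
Layer 4: sin θ = p·2045 = 0.3637 → θ = 21.33°; offset = 23.1·tan 21.33° = 9.020 m.
Σ offsets = 13.442 m.

13 m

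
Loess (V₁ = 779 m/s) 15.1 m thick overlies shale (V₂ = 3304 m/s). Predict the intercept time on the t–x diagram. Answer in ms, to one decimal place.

tᵢ = 2h·√(V₂²−V₁²)/(V₁V₂).
√(V₂²−V₁²) = √(3304²−779²) = 3210.9 m/s.
tᵢ = 2·15.1·3210.9/(779·3304) = 0.03767 s.

37.7 ms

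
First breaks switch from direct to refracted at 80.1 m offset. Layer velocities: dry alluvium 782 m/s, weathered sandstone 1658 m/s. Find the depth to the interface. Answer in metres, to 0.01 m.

x_cross = 2h·√((V₂+V₁)/(V₂−V₁)) → h = x_cross / (2·√((V₂+V₁)/(V₂−V₁))).
√((V₂+V₁)/(V₂−V₁)) = √((1658+782)/(1658−782)) = 1.6689.
h = 80.1 / (2·1.6689) = 24.00 m.

24.00 m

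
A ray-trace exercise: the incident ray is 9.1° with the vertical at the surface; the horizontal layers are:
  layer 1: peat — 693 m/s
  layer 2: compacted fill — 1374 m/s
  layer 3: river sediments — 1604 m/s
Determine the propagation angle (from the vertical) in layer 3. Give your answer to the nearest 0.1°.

21.5°

Snell's law across each interface conserves sin θ / V, so sin θ_3 = V_3·sin θ₁/V₁.
sin θ_3 = 1604 × sin 9.1° / 693 = 0.3661.
θ_3 = 21.47° from the vertical.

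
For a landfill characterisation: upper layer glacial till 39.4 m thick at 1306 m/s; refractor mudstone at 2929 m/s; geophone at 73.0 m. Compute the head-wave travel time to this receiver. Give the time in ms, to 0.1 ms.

θ_c = arcsin(V₁/V₂) = arcsin(1306/2929) = 26.48°, cos θ_c = 0.8951.
Intercept time tᵢ = 2h cos θ_c / V₁ = 2·39.4·0.8951/1306 = 0.05401 s.
t = x/V₂ + tᵢ = 73.0/2929 + 0.05401 = 0.07893 s.

78.9 ms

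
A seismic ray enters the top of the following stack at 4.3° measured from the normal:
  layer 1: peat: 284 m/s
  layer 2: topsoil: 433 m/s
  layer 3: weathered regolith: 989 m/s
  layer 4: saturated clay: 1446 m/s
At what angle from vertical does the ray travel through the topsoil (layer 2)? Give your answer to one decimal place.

Snell's law across each interface conserves sin θ / V, so sin θ_2 = V_2·sin θ₁/V₁.
sin θ_2 = 433 × sin 4.3° / 284 = 0.1143.
θ_2 = arcsin 0.1143 = 6.56°.

6.6°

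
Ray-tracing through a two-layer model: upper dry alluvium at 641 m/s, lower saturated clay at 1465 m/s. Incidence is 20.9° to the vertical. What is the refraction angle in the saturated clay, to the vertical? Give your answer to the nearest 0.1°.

Snell's law: sin θ₂ = (V₂/V₁)·sin θ₁ = (1465/641)·sin 20.9° = 0.8153.
θ₂ = arcsin 0.8153 = 54.62° from the normal.

54.6°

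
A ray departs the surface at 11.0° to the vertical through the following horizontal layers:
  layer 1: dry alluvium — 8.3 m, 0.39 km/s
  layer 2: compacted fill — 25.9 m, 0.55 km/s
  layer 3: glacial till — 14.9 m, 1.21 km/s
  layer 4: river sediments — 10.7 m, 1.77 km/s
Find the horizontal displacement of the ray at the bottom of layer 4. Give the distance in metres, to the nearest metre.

Apply Snell's law at each interface; in layer i the horizontal offset is hᵢ·tan θᵢ.
Layer 1: θ = 11.00°; offset = 8.3·tan 11.00° = 1.613 m.
Layer 2: sin θ = 0.55·sin 11.0°/0.39 = 0.2691, θ = 15.61°; offset = 25.9·tan 15.61° = 7.236 m.
Layer 3: sin θ = 1.21·sin 11.0°/0.39 = 0.5920, θ = 36.30°; offset = 14.9·tan 36.30° = 10.945 m.
Layer 4: sin θ = 1.77·sin 11.0°/0.39 = 0.8660, θ = 59.99°; offset = 10.7·tan 59.99° = 18.529 m.
Summing the layer offsets gives 38.323 m.

38 m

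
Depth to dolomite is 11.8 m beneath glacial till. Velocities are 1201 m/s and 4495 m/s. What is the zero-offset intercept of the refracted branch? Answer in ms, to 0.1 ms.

tᵢ = 2h·√(V₂²−V₁²)/(V₁V₂).
√(V₂²−V₁²) = √(4495²−1201²) = 4331.6 m/s.
tᵢ = 2·11.8·4331.6/(1201·4495) = 0.01894 s.

18.9 ms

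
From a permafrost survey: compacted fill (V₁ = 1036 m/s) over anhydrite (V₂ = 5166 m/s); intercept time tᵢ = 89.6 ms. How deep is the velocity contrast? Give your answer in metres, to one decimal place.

θ_c = arcsin(1036/5166) = 11.57°; cos θ_c = 0.9797.
tᵢ = 2h cos θ_c/V₁ ⇒ h = tᵢ·V₁/(2 cos θ_c) = 0.0896·1036/(2·0.9797) = 47.38 m.

47.4 m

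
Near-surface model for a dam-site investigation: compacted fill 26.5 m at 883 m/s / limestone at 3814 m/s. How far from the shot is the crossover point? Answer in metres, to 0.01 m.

67.09 m

x_cross = 2h·√((V₂+V₁)/(V₂−V₁)).
(V₂+V₁)/(V₂−V₁) = (3814+883)/(3814−883) = 1.6025; √ = 1.2659.
x_cross = 2·26.5·1.2659 = 67.09 m.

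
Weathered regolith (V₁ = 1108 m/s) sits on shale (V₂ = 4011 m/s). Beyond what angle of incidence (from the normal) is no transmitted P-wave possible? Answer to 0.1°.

At critical incidence the refracted ray runs along the interface (θ₂ = 90°), so sin θ_c = V₁/V₂.
θ_c = arcsin(1108/4011) = arcsin 0.2762 = 16.04°.

16.0°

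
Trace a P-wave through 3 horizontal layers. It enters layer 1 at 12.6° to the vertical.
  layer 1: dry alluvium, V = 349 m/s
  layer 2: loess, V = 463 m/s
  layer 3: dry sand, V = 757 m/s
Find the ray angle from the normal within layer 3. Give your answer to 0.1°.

Snell's law across each interface conserves sin θ / V, so sin θ_3 = V_3·sin θ₁/V₁.
sin θ_3 = 757 × sin 12.6° / 349 = 0.4732.
θ_3 = arcsin 0.4732 = 28.24°.

28.2°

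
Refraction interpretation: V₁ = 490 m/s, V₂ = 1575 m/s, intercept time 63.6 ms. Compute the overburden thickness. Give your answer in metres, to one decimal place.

16.4 m

θ_c = arcsin(490/1575) = 18.13°; cos θ_c = 0.9504.
tᵢ = 2h cos θ_c/V₁ ⇒ h = tᵢ·V₁/(2 cos θ_c) = 0.0636·490/(2·0.9504) = 16.40 m.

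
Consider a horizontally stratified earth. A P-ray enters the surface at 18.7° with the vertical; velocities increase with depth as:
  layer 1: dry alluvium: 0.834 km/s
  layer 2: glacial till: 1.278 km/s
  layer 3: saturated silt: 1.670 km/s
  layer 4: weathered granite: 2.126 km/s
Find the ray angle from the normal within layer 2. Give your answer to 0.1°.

Ray parameter p = sin 18.7° / 0.834 = 3.8443e-01 s/km.
sin θ_2 = p·V_2 = 3.8443e-01 × 1.278 = 0.4913.
θ_2 = 29.43° from the vertical.

29.4°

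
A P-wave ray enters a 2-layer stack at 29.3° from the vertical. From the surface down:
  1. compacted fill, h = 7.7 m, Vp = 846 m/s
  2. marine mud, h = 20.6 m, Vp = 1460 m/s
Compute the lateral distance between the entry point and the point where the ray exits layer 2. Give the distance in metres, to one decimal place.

36.8 m

Apply Snell's law at each interface; in layer i the horizontal offset is hᵢ·tan θᵢ.
Layer 1: θ = 29.30°; offset = 7.7·tan 29.30° = 4.321 m.
Layer 2: sin θ = 1460·sin 29.3°/846 = 0.8446, θ = 57.62°; offset = 20.6·tan 57.62° = 32.492 m.
Total horizontal offset = 36.813 m.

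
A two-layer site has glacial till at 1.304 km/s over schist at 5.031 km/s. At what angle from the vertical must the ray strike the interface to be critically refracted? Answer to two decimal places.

At critical incidence the refracted ray runs along the interface (θ₂ = 90°), so sin θ_c = V₁/V₂.
θ_c = arcsin(1.304/5.031) = arcsin 0.2592 = 15.02°.

15.02°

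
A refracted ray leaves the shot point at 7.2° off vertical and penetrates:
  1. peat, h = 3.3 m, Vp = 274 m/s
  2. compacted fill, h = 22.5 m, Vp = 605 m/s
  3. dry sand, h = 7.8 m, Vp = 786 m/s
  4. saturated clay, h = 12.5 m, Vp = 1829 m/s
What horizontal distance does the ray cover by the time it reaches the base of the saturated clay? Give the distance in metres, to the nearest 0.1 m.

29.0 m

p = sin θ₁/V₁ = sin 7.2°/274 = 4.5742e-04 s/m is conserved through the stack.
Layer 1: θ = 7.20°; offset = 3.3·tan 7.20° = 0.417 m.
Layer 2: sin θ = p·605 = 0.2767 → θ = 16.07°; offset = 22.5·tan 16.07° = 6.480 m.
Layer 3: sin θ = p·786 = 0.3595 → θ = 21.07°; offset = 7.8·tan 21.07° = 3.005 m.
Layer 4: sin θ = p·1829 = 0.8366 → θ = 56.79°; offset = 12.5·tan 56.79° = 19.091 m.
Σ offsets = 28.993 m.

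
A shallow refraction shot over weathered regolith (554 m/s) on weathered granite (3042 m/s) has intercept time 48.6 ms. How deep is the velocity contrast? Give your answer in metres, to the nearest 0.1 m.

13.7 m

θ_c = arcsin(554/3042) = 10.49°; cos θ_c = 0.9833.
tᵢ = 2h cos θ_c/V₁ ⇒ h = tᵢ·V₁/(2 cos θ_c) = 0.0486·554/(2·0.9833) = 13.69 m.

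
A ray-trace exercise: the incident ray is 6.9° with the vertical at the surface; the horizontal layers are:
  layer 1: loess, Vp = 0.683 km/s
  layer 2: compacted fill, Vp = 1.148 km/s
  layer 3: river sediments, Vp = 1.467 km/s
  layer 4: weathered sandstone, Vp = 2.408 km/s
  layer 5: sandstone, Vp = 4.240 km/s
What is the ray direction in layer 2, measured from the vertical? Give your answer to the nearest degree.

Snell's law across each interface conserves sin θ / V, so sin θ_2 = V_2·sin θ₁/V₁.
sin θ_2 = 1.148 × sin 6.9° / 0.683 = 0.2019.
θ_2 = 11.65° from the vertical.

12°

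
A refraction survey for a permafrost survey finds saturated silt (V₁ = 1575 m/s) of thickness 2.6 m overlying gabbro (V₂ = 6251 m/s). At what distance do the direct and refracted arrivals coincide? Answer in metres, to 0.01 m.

6.73 m

x_cross = 2h·√((V₂+V₁)/(V₂−V₁)).
(V₂+V₁)/(V₂−V₁) = (6251+1575)/(6251−1575) = 1.6737; √ = 1.2937.
x_cross = 2·2.6·1.2937 = 6.73 m.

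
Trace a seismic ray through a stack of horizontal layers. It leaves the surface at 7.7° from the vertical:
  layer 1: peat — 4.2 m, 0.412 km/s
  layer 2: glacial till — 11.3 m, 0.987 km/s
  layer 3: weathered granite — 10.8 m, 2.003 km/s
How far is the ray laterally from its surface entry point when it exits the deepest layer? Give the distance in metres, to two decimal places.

Apply Snell's law at each interface; in layer i the horizontal offset is hᵢ·tan θᵢ.
Layer 1: θ = 7.70°; offset = 4.2·tan 7.70° = 0.5679 m.
Layer 2: sin θ = 0.987·sin 7.7°/0.412 = 0.3210, θ = 18.72°; offset = 11.3·tan 18.72° = 3.8297 m.
Layer 3: sin θ = 2.003·sin 7.7°/0.412 = 0.6514, θ = 40.65°; offset = 10.8·tan 40.65° = 9.2720 m.
Total horizontal offset = 13.6696 m.

13.67 m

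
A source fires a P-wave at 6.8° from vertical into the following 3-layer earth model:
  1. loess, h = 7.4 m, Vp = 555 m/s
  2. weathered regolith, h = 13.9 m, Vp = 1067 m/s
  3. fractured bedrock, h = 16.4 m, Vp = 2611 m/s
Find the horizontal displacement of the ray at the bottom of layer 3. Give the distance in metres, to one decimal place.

Ray parameter p = sin 6.8° / 555 m/s = 2.1334e-04 s/m.
Layer 1: θ = 6.80°; offset = 7.4·tan 6.80° = 0.882 m.
Layer 2: sin θ = p·1067 = 0.2276 → θ = 13.16°; offset = 13.9·tan 13.16° = 3.249 m.
Layer 3: sin θ = p·2611 = 0.5570 → θ = 33.85°; offset = 16.4·tan 33.85° = 11.000 m.
Total horizontal offset = 15.132 m.

15.1 m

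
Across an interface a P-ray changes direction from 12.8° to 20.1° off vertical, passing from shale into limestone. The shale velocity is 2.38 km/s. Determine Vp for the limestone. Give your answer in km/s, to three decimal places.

3.692 km/s

Snell's law: sin 12.8°/V₁ = sin 20.1°/V₂.
V₂ = V₁·sin 20.1°/sin 12.8° = 2.38 × 1.5512 = 3.692 km/s.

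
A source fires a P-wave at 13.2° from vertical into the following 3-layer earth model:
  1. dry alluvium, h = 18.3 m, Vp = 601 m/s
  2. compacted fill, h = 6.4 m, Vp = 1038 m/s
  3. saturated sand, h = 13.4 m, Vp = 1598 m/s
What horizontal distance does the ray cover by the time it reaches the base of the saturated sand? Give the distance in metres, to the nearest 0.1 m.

17.3 m

p = sin θ₁/V₁ = sin 13.2°/601 = 3.7995e-04 s/m is conserved through the stack.
Layer 1: θ = 13.20°; offset = 18.3·tan 13.20° = 4.292 m.
Layer 2: sin θ = p·1038 = 0.3944 → θ = 23.23°; offset = 6.4·tan 23.23° = 2.747 m.
Layer 3: sin θ = p·1598 = 0.6072 → θ = 37.38°; offset = 13.4·tan 37.38° = 10.239 m.
Σ offsets = 17.278 m.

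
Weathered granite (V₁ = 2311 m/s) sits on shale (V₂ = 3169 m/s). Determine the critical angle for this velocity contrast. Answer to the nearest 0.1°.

Critical incidence: sin θ_c = V₁/V₂ = 2311/3169 = 0.7293.
θ_c = arcsin 0.7293 = 46.82°.

46.8°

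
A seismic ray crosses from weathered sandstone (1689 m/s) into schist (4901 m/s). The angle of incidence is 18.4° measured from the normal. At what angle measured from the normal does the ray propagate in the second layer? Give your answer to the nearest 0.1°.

66.3°

sin θ₁/V₁ = sin θ₂/V₂ ⇒ sin θ₂ = 4901·sin 18.4°/1689 = 4901·0.3156/1689 = 0.9159.
θ₂ = arcsin 0.9159 = 66.34° from the normal.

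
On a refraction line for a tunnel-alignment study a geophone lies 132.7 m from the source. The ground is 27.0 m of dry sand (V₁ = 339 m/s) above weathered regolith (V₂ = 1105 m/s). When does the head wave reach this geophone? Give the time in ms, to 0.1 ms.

271.7 ms

t = x/V₂ + 2h·√(V₂²−V₁²)/(V₁V₂).
√(V₂²−V₁²) = √(1105²−339²) = 1051.7 m/s; delay term = 2·27.0·1051.7/(339·1105) = 0.15161 s.
t = 132.7/1105 + 0.15161 = 0.27170 s.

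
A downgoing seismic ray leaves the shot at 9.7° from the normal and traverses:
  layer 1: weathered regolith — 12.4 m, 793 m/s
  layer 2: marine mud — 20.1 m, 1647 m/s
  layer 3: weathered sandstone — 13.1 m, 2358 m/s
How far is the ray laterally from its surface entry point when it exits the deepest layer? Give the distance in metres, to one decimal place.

Apply Snell's law at each interface; in layer i the horizontal offset is hᵢ·tan θᵢ.
Layer 1: θ = 9.70°; offset = 12.4·tan 9.70° = 2.120 m.
Layer 2: sin θ = 1647·sin 9.7°/793 = 0.3499, θ = 20.48°; offset = 20.1·tan 20.48° = 7.509 m.
Layer 3: sin θ = 2358·sin 9.7°/793 = 0.5010, θ = 30.07°; offset = 13.1·tan 30.07° = 7.584 m.
Σ offsets = 17.212 m.

17.2 m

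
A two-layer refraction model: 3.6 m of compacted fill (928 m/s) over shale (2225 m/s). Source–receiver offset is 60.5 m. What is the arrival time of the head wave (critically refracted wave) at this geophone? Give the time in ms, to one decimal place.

t = x/V₂ + 2h·√(V₂²−V₁²)/(V₁V₂).
√(V₂²−V₁²) = √(2225²−928²) = 2022.2 m/s; delay term = 2·3.6·2022.2/(928·2225) = 0.00705 s.
t = 60.5/2225 + 0.00705 = 0.03424 s.

34.2 ms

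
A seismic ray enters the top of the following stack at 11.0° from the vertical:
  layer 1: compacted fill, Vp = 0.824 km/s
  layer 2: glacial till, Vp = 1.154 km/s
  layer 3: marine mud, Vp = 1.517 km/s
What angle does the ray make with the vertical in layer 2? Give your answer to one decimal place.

Snell's law across each interface conserves sin θ / V, so sin θ_2 = V_2·sin θ₁/V₁.
sin θ_2 = 1.154 × sin 11.0° / 0.824 = 0.2672.
θ_2 = arcsin 0.2672 = 15.50°.

15.5°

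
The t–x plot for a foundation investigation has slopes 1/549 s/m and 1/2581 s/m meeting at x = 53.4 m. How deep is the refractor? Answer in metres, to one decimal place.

21.5 m

h = (x_cross/2)·√((V₂−V₁)/(V₂+V₁)).
(V₂−V₁)/(V₂+V₁) = (2581−549)/(2581+549) = 0.6492; √ = 0.8057.
h = (53.4/2)·0.8057 = 21.51 m.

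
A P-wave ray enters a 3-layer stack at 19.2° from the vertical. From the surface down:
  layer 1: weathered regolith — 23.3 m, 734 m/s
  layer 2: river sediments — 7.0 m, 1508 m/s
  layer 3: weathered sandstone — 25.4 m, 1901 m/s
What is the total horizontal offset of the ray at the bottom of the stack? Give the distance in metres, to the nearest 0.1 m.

55.8 m

Apply Snell's law at each interface; in layer i the horizontal offset is hᵢ·tan θᵢ.
Layer 1: θ = 19.20°; offset = 23.3·tan 19.20° = 8.114 m.
Layer 2: sin θ = 1508·sin 19.2°/734 = 0.6757, θ = 42.51°; offset = 7.0·tan 42.51° = 6.415 m.
Layer 3: sin θ = 1901·sin 19.2°/734 = 0.8517, θ = 58.40°; offset = 25.4·tan 58.40° = 41.289 m.
Summing the layer offsets gives 55.818 m.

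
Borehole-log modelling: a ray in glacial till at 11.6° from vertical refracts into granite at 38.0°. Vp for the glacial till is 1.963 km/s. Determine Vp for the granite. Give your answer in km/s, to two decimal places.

Snell's law: sin 11.6°/V₁ = sin 38.0°/V₂.
V₂ = V₁·sin 38.0°/sin 11.6° = 1.963 × 3.0618 = 6.01 km/s.

6.01 km/s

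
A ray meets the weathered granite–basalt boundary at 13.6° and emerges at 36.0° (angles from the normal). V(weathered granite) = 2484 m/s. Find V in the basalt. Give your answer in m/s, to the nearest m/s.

6209 m/s

sin 13.6° = 0.2351; sin 36.0° = 0.5878.
V₂ = V₁·(sin θ₂/sin θ₁) = 2484·(0.5878/0.2351) = 6209.26 m/s.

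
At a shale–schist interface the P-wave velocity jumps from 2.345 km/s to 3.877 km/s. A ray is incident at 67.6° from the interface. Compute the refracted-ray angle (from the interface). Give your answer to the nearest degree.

51°

Angle from the normal: 90° − 67.6° = 22.4°.
Snell's law: sin θ₂ = (V₂/V₁)·sin θ₁ = (3.877/2.345)·sin 22.4° = 0.6300.
θ₂ = sin⁻¹(0.6300) = 39.05° (from vertical).
From the interface: 90° − 39.05° = 50.95°.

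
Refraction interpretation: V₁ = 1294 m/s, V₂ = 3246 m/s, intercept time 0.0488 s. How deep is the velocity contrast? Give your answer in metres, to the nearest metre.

34 m

h = tᵢ·V₁·V₂ / (2·√(V₂²−V₁²)).
√(V₂²−V₁²) = √(3246² − 1294²) = 2976.9 m/s.
h = 0.0488 s × 1294 × 3246 / (2 × 2976.9) = 34.43 m.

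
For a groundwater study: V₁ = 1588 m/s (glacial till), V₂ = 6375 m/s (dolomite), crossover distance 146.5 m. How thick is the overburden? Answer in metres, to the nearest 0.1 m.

56.8 m

x_cross = 2h·√((V₂+V₁)/(V₂−V₁)) → h = x_cross / (2·√((V₂+V₁)/(V₂−V₁))).
√((V₂+V₁)/(V₂−V₁)) = √((6375+1588)/(6375−1588)) = 1.2898.
h = 146.5 / (2·1.2898) = 56.79 m.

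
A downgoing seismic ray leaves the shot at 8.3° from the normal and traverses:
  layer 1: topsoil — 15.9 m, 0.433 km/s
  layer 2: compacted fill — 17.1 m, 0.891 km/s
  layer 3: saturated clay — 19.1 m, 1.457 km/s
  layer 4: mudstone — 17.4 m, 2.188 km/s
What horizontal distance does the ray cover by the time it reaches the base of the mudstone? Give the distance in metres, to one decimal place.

Ray parameter p = sin 8.3° / 0.433 km/s = 3.3339e-01 s/km.
Layer 1: θ = 8.30°; offset = 15.9·tan 8.30° = 2.320 m.
Layer 2: sin θ = p·0.891 = 0.2970 → θ = 17.28°; offset = 17.1·tan 17.28° = 5.320 m.
Layer 3: sin θ = p·1.457 = 0.4857 → θ = 29.06°; offset = 19.1·tan 29.06° = 10.614 m.
Layer 4: sin θ = p·2.188 = 0.7294 → θ = 46.84°; offset = 17.4·tan 46.84° = 18.555 m.
Summing the layer offsets gives 36.808 m.

36.8 m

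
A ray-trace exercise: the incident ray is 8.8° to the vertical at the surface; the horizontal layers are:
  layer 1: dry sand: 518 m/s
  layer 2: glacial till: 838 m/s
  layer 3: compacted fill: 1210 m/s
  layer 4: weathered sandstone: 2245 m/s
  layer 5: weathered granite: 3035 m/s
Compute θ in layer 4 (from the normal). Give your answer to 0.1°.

Snell's law across each interface conserves sin θ / V, so sin θ_4 = V_4·sin θ₁/V₁.
sin θ_4 = 2245 × sin 8.8° / 518 = 0.6630.
θ_4 = 41.53° from the vertical.

41.5°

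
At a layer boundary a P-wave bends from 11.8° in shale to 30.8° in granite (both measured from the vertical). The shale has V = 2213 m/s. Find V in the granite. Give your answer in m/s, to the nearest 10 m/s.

sin 11.8° = 0.2045; sin 30.8° = 0.5120.
V₂ = V₁·(sin θ₂/sin θ₁) = 2213·(0.5120/0.2045) = 5541.19 m/s.

5540 m/s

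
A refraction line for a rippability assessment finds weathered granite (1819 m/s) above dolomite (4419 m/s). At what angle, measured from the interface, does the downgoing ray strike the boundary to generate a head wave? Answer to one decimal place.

65.7°

Critical incidence: sin θ_c = V₁/V₂ = 1819/4419 = 0.4116.
θ_c = arcsin 0.4116 = 24.31°.
Measured from the interface: 90° − 24.31° = 65.69°.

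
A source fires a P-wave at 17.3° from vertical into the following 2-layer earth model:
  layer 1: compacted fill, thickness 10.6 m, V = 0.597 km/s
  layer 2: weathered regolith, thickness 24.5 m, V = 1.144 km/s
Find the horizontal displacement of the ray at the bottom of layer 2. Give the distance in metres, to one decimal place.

20.3 m

p = sin θ₁/V₁ = sin 17.3°/0.597 = 4.9812e-01 s/km is conserved through the stack.
Layer 1: θ = 17.30°; offset = 10.6·tan 17.30° = 3.302 m.
Layer 2: sin θ = p·1.144 = 0.5698 → θ = 34.74°; offset = 24.5·tan 34.74° = 16.990 m.
Σ offsets = 20.291 m.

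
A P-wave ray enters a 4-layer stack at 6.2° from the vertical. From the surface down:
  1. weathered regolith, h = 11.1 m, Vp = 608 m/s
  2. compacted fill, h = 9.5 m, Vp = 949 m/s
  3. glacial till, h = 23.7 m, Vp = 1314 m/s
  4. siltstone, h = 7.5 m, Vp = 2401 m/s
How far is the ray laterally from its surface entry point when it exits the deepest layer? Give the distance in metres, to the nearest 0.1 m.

Apply Snell's law at each interface; in layer i the horizontal offset is hᵢ·tan θᵢ.
Layer 1: θ = 6.20°; offset = 11.1·tan 6.20° = 1.206 m.
Layer 2: sin θ = 949·sin 6.2°/608 = 0.1686, θ = 9.70°; offset = 9.5·tan 9.70° = 1.625 m.
Layer 3: sin θ = 1314·sin 6.2°/608 = 0.2334, θ = 13.50°; offset = 23.7·tan 13.50° = 5.689 m.
Layer 4: sin θ = 2401·sin 6.2°/608 = 0.4265, θ = 25.25°; offset = 7.5·tan 25.25° = 3.536 m.
Summing the layer offsets gives 12.056 m.

12.1 m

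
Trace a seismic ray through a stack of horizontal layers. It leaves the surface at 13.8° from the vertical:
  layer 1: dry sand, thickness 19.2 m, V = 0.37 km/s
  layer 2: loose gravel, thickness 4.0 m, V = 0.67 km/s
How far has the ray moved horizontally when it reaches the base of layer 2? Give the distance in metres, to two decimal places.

6.63 m

Apply Snell's law at each interface; in layer i the horizontal offset is hᵢ·tan θᵢ.
Layer 1: θ = 13.80°; offset = 19.2·tan 13.80° = 4.7160 m.
Layer 2: sin θ = 0.67·sin 13.8°/0.37 = 0.4319, θ = 25.59°; offset = 4.0·tan 25.59° = 1.9157 m.
Total horizontal offset = 6.6317 m.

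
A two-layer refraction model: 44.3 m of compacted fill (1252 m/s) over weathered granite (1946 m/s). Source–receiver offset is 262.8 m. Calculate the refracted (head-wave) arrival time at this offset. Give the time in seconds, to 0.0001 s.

t = x/V₂ + 2h·√(V₂²−V₁²)/(V₁V₂).
√(V₂²−V₁²) = √(1946²−1252²) = 1489.8 m/s; delay term = 2·44.3·1489.8/(1252·1946) = 0.05418 s.
t = 262.8/1946 + 0.05418 = 0.18922 s.

0.1892 s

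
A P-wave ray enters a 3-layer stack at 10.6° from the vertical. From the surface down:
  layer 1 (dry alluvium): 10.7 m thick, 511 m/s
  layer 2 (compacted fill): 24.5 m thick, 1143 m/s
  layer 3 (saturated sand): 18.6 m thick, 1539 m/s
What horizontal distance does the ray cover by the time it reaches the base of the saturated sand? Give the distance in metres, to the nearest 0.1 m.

Apply Snell's law at each interface; in layer i the horizontal offset is hᵢ·tan θᵢ.
Layer 1: θ = 10.60°; offset = 10.7·tan 10.60° = 2.002 m.
Layer 2: sin θ = 1143·sin 10.6°/511 = 0.4115, θ = 24.30°; offset = 24.5·tan 24.30° = 11.060 m.
Layer 3: sin θ = 1539·sin 10.6°/511 = 0.5540, θ = 33.64°; offset = 18.6·tan 33.64° = 12.378 m.
Σ offsets = 25.441 m.

25.4 m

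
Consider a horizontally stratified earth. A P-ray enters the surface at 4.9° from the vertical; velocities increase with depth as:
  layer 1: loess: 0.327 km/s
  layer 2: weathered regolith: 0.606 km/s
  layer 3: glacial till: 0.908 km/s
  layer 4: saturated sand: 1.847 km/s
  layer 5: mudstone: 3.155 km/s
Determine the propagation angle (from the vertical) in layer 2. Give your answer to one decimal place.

Ray parameter p = sin 4.9° / 0.327 = 2.6121e-01 s/km.
sin θ_2 = p·V_2 = 2.6121e-01 × 0.606 = 0.1583.
θ_2 = arcsin 0.1583 = 9.11°.

9.1°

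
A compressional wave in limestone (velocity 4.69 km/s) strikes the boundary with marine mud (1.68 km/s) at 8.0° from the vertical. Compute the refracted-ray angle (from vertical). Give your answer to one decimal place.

sin θ₁/V₁ = sin θ₂/V₂ ⇒ sin θ₂ = 1.68·sin 8.0°/4.69 = 1.68·0.1392/4.69 = 0.0499.
θ₂ = sin⁻¹(0.0499) = 2.86° (from vertical).

2.9°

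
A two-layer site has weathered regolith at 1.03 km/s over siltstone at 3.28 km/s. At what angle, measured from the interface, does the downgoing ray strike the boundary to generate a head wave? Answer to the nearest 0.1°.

71.7°

At critical incidence the refracted ray runs along the interface (θ₂ = 90°), so sin θ_c = V₁/V₂.
θ_c = arcsin(1.03/3.28) = arcsin 0.3140 = 18.30°.
Measured from the interface: 90° − 18.30° = 71.70°.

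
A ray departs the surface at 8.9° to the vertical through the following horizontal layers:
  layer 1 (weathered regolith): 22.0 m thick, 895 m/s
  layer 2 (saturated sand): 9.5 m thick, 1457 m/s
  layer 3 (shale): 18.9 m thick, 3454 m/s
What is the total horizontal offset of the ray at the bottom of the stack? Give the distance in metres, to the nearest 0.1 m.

Ray parameter p = sin 8.9° / 895 m/s = 1.7286e-04 s/m.
Layer 1: θ = 8.90°; offset = 22.0·tan 8.90° = 3.445 m.
Layer 2: sin θ = p·1457 = 0.2519 → θ = 14.59°; offset = 9.5·tan 14.59° = 2.472 m.
Layer 3: sin θ = p·3454 = 0.5971 → θ = 36.66°; offset = 18.9·tan 36.66° = 14.067 m.
Summing the layer offsets gives 19.984 m.

20.0 m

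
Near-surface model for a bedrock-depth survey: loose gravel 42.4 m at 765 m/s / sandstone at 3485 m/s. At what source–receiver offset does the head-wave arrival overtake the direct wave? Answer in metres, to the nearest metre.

x_cross = 2h·√((V₂+V₁)/(V₂−V₁)).
(V₂+V₁)/(V₂−V₁) = (3485+765)/(3485−765) = 1.5625; √ = 1.2500.
x_cross = 2·42.4·1.2500 = 106.00 m.

106 m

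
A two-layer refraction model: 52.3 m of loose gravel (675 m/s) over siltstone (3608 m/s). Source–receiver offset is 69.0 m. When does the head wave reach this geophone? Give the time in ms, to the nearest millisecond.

171 ms

t = x/V₂ + 2h·√(V₂²−V₁²)/(V₁V₂).
√(V₂²−V₁²) = √(3608²−675²) = 3544.3 m/s; delay term = 2·52.3·3544.3/(675·3608) = 0.15223 s.
t = 69.0/3608 + 0.15223 = 0.17135 s.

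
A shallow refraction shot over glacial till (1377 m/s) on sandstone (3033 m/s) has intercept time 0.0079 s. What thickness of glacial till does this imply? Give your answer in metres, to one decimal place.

h = tᵢ·V₁·V₂ / (2·√(V₂²−V₁²)).
√(V₂²−V₁²) = √(3033² − 1377²) = 2702.4 m/s.
h = 0.0079 s × 1377 × 3033 / (2 × 2702.4) = 6.10 m.

6.1 m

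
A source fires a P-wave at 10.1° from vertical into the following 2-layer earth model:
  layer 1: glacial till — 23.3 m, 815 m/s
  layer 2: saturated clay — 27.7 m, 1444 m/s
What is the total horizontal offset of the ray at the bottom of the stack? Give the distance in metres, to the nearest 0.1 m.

p = sin θ₁/V₁ = sin 10.1°/815 = 2.1517e-04 s/m is conserved through the stack.
Layer 1: θ = 10.10°; offset = 23.3·tan 10.10° = 4.150 m.
Layer 2: sin θ = p·1444 = 0.3107 → θ = 18.10°; offset = 27.7·tan 18.10° = 9.055 m.
Total horizontal offset = 13.205 m.

13.2 m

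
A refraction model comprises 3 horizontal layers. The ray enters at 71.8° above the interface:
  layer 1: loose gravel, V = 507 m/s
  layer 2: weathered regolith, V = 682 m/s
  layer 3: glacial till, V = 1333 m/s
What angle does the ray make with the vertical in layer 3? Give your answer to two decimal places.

55.20°

From the normal: θ₁ = 90° − 71.8° = 18.2°.
Snell's law across each interface conserves sin θ / V, so sin θ_3 = V_3·sin θ₁/V₁.
sin θ_3 = 1333 × sin 18.2° / 507 = 0.8212.
θ_3 = 55.20° from the vertical.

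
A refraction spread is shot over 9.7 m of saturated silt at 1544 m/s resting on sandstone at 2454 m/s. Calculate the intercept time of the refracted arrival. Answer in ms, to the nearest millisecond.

10 ms

θ_c = arcsin(V₁/V₂) = arcsin(1544/2454) = 38.99°; cos θ_c = 0.7773.
tᵢ = 2h·cos θ_c / V₁ = 2·9.7·0.7773 / 1544 = 0.00977 s.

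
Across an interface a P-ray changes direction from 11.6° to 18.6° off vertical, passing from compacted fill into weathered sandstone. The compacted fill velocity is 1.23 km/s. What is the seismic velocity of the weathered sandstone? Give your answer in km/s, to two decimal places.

1.95 km/s

Snell's law: sin 11.6°/V₁ = sin 18.6°/V₂.
V₂ = V₁·sin 18.6°/sin 11.6° = 1.23 × 1.5862 = 1.95 km/s.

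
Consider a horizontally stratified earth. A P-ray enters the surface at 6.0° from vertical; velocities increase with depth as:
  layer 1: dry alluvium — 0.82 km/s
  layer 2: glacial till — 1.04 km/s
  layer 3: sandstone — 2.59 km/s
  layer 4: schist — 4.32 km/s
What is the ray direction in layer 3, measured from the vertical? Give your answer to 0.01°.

Ray parameter p = sin 6.0° / 0.82 = 1.2747e-01 s/km.
sin θ_3 = p·V_3 = 1.2747e-01 × 2.59 = 0.3302.
θ_3 = arcsin 0.3302 = 19.28°.

19.28°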